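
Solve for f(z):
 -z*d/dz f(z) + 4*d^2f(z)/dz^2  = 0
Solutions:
 f(z) = C1 + C2*erfi(sqrt(2)*z/4)


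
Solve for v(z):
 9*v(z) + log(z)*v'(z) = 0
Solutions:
 v(z) = C1*exp(-9*li(z))


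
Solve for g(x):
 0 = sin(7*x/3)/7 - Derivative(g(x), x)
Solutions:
 g(x) = C1 - 3*cos(7*x/3)/49


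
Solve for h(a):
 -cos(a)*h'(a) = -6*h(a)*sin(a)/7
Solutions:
 h(a) = C1/cos(a)^(6/7)


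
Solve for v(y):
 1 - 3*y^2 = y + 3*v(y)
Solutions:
 v(y) = -y^2 - y/3 + 1/3


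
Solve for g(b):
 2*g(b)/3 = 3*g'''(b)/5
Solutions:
 g(b) = C3*exp(30^(1/3)*b/3) + (C1*sin(10^(1/3)*3^(5/6)*b/6) + C2*cos(10^(1/3)*3^(5/6)*b/6))*exp(-30^(1/3)*b/6)


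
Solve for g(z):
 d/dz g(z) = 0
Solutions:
 g(z) = C1


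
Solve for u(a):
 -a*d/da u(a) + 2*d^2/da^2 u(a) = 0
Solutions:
 u(a) = C1 + C2*erfi(a/2)


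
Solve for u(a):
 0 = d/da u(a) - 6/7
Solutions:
 u(a) = C1 + 6*a/7


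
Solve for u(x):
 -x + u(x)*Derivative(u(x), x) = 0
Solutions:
 u(x) = -sqrt(C1 + x^2)
 u(x) = sqrt(C1 + x^2)


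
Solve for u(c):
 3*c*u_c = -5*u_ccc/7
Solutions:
 u(c) = C1 + Integral(C2*airyai(-21^(1/3)*5^(2/3)*c/5) + C3*airybi(-21^(1/3)*5^(2/3)*c/5), c)


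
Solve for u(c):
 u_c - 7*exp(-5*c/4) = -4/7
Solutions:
 u(c) = C1 - 4*c/7 - 28*exp(-5*c/4)/5


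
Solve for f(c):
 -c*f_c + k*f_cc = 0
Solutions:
 f(c) = C1 + C2*erf(sqrt(2)*c*sqrt(-1/k)/2)/sqrt(-1/k)


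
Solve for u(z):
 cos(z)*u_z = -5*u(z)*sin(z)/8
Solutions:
 u(z) = C1*cos(z)^(5/8)


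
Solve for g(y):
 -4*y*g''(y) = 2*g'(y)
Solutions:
 g(y) = C1 + C2*sqrt(y)


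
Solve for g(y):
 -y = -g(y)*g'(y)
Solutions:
 g(y) = -sqrt(C1 + y^2)
 g(y) = sqrt(C1 + y^2)


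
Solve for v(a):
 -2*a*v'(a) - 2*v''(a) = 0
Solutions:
 v(a) = C1 + C2*erf(sqrt(2)*a/2)


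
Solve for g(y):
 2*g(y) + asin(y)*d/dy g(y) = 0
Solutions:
 g(y) = C1*exp(-2*Integral(1/asin(y), y))


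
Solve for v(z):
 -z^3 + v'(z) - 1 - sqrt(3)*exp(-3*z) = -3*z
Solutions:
 v(z) = C1 + z^4/4 - 3*z^2/2 + z - sqrt(3)*exp(-3*z)/3


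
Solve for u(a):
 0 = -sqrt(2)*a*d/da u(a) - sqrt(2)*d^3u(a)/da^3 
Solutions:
 u(a) = C1 + Integral(C2*airyai(-a) + C3*airybi(-a), a)


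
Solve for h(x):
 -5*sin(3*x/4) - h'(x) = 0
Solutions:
 h(x) = C1 + 20*cos(3*x/4)/3


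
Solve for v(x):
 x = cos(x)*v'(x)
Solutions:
 v(x) = C1 + Integral(x/cos(x), x)


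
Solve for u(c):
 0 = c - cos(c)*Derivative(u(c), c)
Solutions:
 u(c) = C1 + Integral(c/cos(c), c)


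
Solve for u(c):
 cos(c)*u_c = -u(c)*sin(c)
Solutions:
 u(c) = C1*cos(c)


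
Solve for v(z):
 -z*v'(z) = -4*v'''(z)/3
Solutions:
 v(z) = C1 + Integral(C2*airyai(6^(1/3)*z/2) + C3*airybi(6^(1/3)*z/2), z)


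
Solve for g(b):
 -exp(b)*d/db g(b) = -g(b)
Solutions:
 g(b) = C1*exp(-exp(-b))


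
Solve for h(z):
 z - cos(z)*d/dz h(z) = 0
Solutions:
 h(z) = C1 + Integral(z/cos(z), z)


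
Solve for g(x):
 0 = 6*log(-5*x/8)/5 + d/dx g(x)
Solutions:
 g(x) = C1 - 6*x*log(-x)/5 + 6*x*(-log(5) + 1 + 3*log(2))/5


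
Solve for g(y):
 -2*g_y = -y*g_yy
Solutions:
 g(y) = C1 + C2*y^3


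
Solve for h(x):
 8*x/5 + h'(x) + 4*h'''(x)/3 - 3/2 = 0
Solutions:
 h(x) = C1 + C2*sin(sqrt(3)*x/2) + C3*cos(sqrt(3)*x/2) - 4*x^2/5 + 3*x/2


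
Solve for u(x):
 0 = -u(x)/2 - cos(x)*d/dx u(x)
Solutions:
 u(x) = C1*(sin(x) - 1)^(1/4)/(sin(x) + 1)^(1/4)


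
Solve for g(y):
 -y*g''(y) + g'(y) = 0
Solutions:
 g(y) = C1 + C2*y^2


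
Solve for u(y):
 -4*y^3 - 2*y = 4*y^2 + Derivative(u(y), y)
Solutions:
 u(y) = C1 - y^4 - 4*y^3/3 - y^2


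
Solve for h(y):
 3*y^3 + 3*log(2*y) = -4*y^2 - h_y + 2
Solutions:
 h(y) = C1 - 3*y^4/4 - 4*y^3/3 - 3*y*log(y) - 3*y*log(2) + 5*y


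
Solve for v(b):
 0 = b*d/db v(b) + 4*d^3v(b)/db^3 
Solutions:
 v(b) = C1 + Integral(C2*airyai(-2^(1/3)*b/2) + C3*airybi(-2^(1/3)*b/2), b)


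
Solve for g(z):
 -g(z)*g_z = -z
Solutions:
 g(z) = -sqrt(C1 + z^2)
 g(z) = sqrt(C1 + z^2)


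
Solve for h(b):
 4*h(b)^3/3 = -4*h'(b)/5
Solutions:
 h(b) = -sqrt(6)*sqrt(-1/(C1 - 5*b))/2
 h(b) = sqrt(6)*sqrt(-1/(C1 - 5*b))/2


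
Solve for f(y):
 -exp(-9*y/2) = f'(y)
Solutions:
 f(y) = C1 + 2*exp(-9*y/2)/9


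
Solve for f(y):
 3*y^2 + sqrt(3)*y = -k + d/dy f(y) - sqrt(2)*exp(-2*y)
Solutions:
 f(y) = C1 + k*y + y^3 + sqrt(3)*y^2/2 - sqrt(2)*exp(-2*y)/2


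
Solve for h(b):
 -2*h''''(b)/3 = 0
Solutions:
 h(b) = C1 + C2*b + C3*b^2 + C4*b^3


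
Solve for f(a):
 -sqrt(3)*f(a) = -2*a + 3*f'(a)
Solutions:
 f(a) = C1*exp(-sqrt(3)*a/3) + 2*sqrt(3)*a/3 - 2


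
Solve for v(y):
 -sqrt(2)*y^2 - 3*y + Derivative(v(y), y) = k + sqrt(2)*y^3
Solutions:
 v(y) = C1 + k*y + sqrt(2)*y^4/4 + sqrt(2)*y^3/3 + 3*y^2/2


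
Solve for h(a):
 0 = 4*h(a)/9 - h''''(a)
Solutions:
 h(a) = C1*exp(-sqrt(6)*a/3) + C2*exp(sqrt(6)*a/3) + C3*sin(sqrt(6)*a/3) + C4*cos(sqrt(6)*a/3)


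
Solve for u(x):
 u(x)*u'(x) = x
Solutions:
 u(x) = -sqrt(C1 + x^2)
 u(x) = sqrt(C1 + x^2)


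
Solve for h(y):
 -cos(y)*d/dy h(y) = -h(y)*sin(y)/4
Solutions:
 h(y) = C1/cos(y)^(1/4)


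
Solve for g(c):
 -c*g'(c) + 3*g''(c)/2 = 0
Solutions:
 g(c) = C1 + C2*erfi(sqrt(3)*c/3)


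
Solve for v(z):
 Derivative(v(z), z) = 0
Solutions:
 v(z) = C1


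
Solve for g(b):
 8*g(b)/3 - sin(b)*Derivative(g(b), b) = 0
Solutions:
 g(b) = C1*(cos(b) - 1)^(4/3)/(cos(b) + 1)^(4/3)


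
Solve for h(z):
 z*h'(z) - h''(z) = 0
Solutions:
 h(z) = C1 + C2*erfi(sqrt(2)*z/2)


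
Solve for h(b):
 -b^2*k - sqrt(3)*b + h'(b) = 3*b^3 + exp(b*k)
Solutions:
 h(b) = C1 + 3*b^4/4 + b^3*k/3 + sqrt(3)*b^2/2 + exp(b*k)/k


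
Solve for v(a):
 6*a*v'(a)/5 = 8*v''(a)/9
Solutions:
 v(a) = C1 + C2*erfi(3*sqrt(30)*a/20)


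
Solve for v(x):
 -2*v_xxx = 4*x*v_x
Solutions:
 v(x) = C1 + Integral(C2*airyai(-2^(1/3)*x) + C3*airybi(-2^(1/3)*x), x)


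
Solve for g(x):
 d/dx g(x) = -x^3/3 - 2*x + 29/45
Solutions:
 g(x) = C1 - x^4/12 - x^2 + 29*x/45


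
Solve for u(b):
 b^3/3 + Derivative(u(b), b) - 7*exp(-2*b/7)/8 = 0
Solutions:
 u(b) = C1 - b^4/12 - 49*exp(-2*b/7)/16


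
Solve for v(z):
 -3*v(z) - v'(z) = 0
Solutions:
 v(z) = C1*exp(-3*z)


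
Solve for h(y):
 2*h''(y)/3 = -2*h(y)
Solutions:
 h(y) = C1*sin(sqrt(3)*y) + C2*cos(sqrt(3)*y)


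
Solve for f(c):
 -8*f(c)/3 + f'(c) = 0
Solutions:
 f(c) = C1*exp(8*c/3)


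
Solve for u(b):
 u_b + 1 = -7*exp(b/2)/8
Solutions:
 u(b) = C1 - b - 7*exp(b/2)/4


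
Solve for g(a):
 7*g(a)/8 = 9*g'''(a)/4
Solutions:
 g(a) = C3*exp(84^(1/3)*a/6) + (C1*sin(28^(1/3)*3^(5/6)*a/12) + C2*cos(28^(1/3)*3^(5/6)*a/12))*exp(-84^(1/3)*a/12)


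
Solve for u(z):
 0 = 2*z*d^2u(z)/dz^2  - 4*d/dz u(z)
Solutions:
 u(z) = C1 + C2*z^3


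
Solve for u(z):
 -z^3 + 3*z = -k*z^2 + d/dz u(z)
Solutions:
 u(z) = C1 + k*z^3/3 - z^4/4 + 3*z^2/2


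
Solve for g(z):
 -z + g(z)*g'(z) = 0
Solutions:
 g(z) = -sqrt(C1 + z^2)
 g(z) = sqrt(C1 + z^2)


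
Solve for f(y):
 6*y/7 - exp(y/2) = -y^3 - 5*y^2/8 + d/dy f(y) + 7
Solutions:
 f(y) = C1 + y^4/4 + 5*y^3/24 + 3*y^2/7 - 7*y - 2*exp(y/2)


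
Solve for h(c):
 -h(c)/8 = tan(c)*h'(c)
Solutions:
 h(c) = C1/sin(c)^(1/8)


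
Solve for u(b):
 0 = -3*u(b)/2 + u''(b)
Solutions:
 u(b) = C1*exp(-sqrt(6)*b/2) + C2*exp(sqrt(6)*b/2)


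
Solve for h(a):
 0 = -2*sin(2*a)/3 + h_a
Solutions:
 h(a) = C1 - cos(2*a)/3


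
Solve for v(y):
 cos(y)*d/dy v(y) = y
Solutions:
 v(y) = C1 + Integral(y/cos(y), y)


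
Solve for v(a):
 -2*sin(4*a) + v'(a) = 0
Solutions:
 v(a) = C1 - cos(4*a)/2


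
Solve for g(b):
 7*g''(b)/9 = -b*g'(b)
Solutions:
 g(b) = C1 + C2*erf(3*sqrt(14)*b/14)


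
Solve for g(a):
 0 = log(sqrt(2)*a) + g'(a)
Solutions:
 g(a) = C1 - a*log(a) - a*log(2)/2 + a


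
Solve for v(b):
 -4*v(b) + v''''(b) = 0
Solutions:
 v(b) = C1*exp(-sqrt(2)*b) + C2*exp(sqrt(2)*b) + C3*sin(sqrt(2)*b) + C4*cos(sqrt(2)*b)


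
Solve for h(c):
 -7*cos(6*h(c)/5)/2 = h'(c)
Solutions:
 7*c/2 - 5*log(sin(6*h(c)/5) - 1)/12 + 5*log(sin(6*h(c)/5) + 1)/12 = C1


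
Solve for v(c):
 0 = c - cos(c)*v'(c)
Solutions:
 v(c) = C1 + Integral(c/cos(c), c)


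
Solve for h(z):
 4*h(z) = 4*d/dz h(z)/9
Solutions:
 h(z) = C1*exp(9*z)


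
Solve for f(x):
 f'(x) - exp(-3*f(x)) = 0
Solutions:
 f(x) = log(C1 + 3*x)/3
 f(x) = log((-3^(1/3) - 3^(5/6)*I)*(C1 + x)^(1/3)/2)
 f(x) = log((-3^(1/3) + 3^(5/6)*I)*(C1 + x)^(1/3)/2)


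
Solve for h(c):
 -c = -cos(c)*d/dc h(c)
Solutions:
 h(c) = C1 + Integral(c/cos(c), c)


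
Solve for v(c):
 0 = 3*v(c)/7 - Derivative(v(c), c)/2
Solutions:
 v(c) = C1*exp(6*c/7)


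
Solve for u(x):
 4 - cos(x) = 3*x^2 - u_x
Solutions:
 u(x) = C1 + x^3 - 4*x + sin(x)


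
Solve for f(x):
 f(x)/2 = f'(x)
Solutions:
 f(x) = C1*exp(x/2)


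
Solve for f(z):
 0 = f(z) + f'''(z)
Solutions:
 f(z) = C3*exp(-z) + (C1*sin(sqrt(3)*z/2) + C2*cos(sqrt(3)*z/2))*exp(z/2)


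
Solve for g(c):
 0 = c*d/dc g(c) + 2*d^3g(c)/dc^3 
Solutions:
 g(c) = C1 + Integral(C2*airyai(-2^(2/3)*c/2) + C3*airybi(-2^(2/3)*c/2), c)


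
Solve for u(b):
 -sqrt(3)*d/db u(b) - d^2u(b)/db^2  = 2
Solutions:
 u(b) = C1 + C2*exp(-sqrt(3)*b) - 2*sqrt(3)*b/3


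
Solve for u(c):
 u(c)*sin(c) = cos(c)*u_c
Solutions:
 u(c) = C1/cos(c)


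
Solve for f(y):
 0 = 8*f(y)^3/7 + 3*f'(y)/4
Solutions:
 f(y) = -sqrt(42)*sqrt(-1/(C1 - 32*y))/2
 f(y) = sqrt(42)*sqrt(-1/(C1 - 32*y))/2


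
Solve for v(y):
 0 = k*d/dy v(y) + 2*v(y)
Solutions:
 v(y) = C1*exp(-2*y/k)


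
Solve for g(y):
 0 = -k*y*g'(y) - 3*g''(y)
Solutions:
 g(y) = Piecewise((-sqrt(6)*sqrt(pi)*C1*erf(sqrt(6)*sqrt(k)*y/6)/(2*sqrt(k)) - C2, (k > 0) | (k < 0)), (-C1*y - C2, True))


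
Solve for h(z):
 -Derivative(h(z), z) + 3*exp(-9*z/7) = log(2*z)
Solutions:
 h(z) = C1 - z*log(z) + z*(1 - log(2)) - 7*exp(-9*z/7)/3


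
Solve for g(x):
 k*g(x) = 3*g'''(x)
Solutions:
 g(x) = C1*exp(3^(2/3)*k^(1/3)*x/3) + C2*exp(k^(1/3)*x*(-3^(2/3) + 3*3^(1/6)*I)/6) + C3*exp(-k^(1/3)*x*(3^(2/3) + 3*3^(1/6)*I)/6)


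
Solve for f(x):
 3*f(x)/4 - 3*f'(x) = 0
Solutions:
 f(x) = C1*exp(x/4)


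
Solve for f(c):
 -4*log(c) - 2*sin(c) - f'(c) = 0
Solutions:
 f(c) = C1 - 4*c*log(c) + 4*c + 2*cos(c)


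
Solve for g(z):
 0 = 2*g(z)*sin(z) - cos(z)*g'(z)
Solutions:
 g(z) = C1/cos(z)^2


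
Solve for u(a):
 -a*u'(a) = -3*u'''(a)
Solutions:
 u(a) = C1 + Integral(C2*airyai(3^(2/3)*a/3) + C3*airybi(3^(2/3)*a/3), a)


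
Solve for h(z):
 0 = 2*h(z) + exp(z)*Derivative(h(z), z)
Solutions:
 h(z) = C1*exp(2*exp(-z))


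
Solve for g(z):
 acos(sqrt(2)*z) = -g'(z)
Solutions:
 g(z) = C1 - z*acos(sqrt(2)*z) + sqrt(2)*sqrt(1 - 2*z^2)/2


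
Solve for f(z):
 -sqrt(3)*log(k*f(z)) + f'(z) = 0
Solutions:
 li(k*f(z))/k = C1 + sqrt(3)*z


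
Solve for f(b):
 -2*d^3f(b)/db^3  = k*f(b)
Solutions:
 f(b) = C1*exp(2^(2/3)*b*(-k)^(1/3)/2) + C2*exp(2^(2/3)*b*(-k)^(1/3)*(-1 + sqrt(3)*I)/4) + C3*exp(-2^(2/3)*b*(-k)^(1/3)*(1 + sqrt(3)*I)/4)


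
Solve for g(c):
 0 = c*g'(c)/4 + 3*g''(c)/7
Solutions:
 g(c) = C1 + C2*erf(sqrt(42)*c/12)


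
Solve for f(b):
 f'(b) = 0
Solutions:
 f(b) = C1


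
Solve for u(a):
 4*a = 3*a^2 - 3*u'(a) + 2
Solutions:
 u(a) = C1 + a^3/3 - 2*a^2/3 + 2*a/3


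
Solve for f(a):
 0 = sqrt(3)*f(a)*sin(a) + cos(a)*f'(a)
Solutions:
 f(a) = C1*cos(a)^(sqrt(3))


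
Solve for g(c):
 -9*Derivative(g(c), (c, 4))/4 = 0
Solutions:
 g(c) = C1 + C2*c + C3*c^2 + C4*c^3


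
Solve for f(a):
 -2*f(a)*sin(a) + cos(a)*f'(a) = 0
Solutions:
 f(a) = C1/cos(a)^2


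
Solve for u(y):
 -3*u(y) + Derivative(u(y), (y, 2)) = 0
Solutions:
 u(y) = C1*exp(-sqrt(3)*y) + C2*exp(sqrt(3)*y)


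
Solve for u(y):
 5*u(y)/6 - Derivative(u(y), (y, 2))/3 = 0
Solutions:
 u(y) = C1*exp(-sqrt(10)*y/2) + C2*exp(sqrt(10)*y/2)


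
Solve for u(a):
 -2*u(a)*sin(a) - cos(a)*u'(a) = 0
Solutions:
 u(a) = C1*cos(a)^2


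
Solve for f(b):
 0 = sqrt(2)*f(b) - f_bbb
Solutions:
 f(b) = C3*exp(2^(1/6)*b) + (C1*sin(2^(1/6)*sqrt(3)*b/2) + C2*cos(2^(1/6)*sqrt(3)*b/2))*exp(-2^(1/6)*b/2)


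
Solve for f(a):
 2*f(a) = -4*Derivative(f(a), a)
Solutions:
 f(a) = C1*exp(-a/2)


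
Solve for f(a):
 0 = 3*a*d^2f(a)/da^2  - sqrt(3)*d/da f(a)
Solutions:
 f(a) = C1 + C2*a^(sqrt(3)/3 + 1)


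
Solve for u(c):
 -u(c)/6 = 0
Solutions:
 u(c) = 0


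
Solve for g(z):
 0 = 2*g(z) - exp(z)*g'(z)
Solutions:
 g(z) = C1*exp(-2*exp(-z))


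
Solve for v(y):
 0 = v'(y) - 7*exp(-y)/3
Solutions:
 v(y) = C1 - 7*exp(-y)/3


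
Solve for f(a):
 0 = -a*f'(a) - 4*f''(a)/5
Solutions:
 f(a) = C1 + C2*erf(sqrt(10)*a/4)


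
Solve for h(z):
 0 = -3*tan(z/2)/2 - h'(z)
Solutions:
 h(z) = C1 + 3*log(cos(z/2))


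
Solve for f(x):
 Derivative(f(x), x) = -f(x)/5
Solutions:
 f(x) = C1*exp(-x/5)


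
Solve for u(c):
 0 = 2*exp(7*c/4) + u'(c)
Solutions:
 u(c) = C1 - 8*exp(7*c/4)/7


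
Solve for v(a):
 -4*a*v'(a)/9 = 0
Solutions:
 v(a) = C1


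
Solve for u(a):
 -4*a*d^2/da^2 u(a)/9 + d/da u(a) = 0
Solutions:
 u(a) = C1 + C2*a^(13/4)


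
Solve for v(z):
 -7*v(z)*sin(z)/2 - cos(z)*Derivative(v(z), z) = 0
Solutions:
 v(z) = C1*cos(z)^(7/2)


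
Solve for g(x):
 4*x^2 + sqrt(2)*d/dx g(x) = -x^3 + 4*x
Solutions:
 g(x) = C1 - sqrt(2)*x^4/8 - 2*sqrt(2)*x^3/3 + sqrt(2)*x^2


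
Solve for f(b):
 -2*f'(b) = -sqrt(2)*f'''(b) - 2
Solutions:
 f(b) = C1 + C2*exp(-2^(1/4)*b) + C3*exp(2^(1/4)*b) + b


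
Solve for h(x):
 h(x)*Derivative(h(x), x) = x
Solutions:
 h(x) = -sqrt(C1 + x^2)
 h(x) = sqrt(C1 + x^2)


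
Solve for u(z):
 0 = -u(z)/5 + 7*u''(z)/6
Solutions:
 u(z) = C1*exp(-sqrt(210)*z/35) + C2*exp(sqrt(210)*z/35)


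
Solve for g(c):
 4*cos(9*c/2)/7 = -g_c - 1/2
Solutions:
 g(c) = C1 - c/2 - 8*sin(9*c/2)/63


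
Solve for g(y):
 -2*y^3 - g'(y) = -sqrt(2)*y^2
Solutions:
 g(y) = C1 - y^4/2 + sqrt(2)*y^3/3


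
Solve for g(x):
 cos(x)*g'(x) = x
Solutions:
 g(x) = C1 + Integral(x/cos(x), x)


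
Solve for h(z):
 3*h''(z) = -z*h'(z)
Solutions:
 h(z) = C1 + C2*erf(sqrt(6)*z/6)


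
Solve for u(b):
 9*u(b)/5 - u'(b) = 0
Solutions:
 u(b) = C1*exp(9*b/5)


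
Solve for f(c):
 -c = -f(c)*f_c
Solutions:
 f(c) = -sqrt(C1 + c^2)
 f(c) = sqrt(C1 + c^2)


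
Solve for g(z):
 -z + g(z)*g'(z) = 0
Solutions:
 g(z) = -sqrt(C1 + z^2)
 g(z) = sqrt(C1 + z^2)


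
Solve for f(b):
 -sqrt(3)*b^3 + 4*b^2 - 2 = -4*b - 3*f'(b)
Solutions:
 f(b) = C1 + sqrt(3)*b^4/12 - 4*b^3/9 - 2*b^2/3 + 2*b/3


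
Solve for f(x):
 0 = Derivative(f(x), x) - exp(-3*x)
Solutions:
 f(x) = C1 - exp(-3*x)/3


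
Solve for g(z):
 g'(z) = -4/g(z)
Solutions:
 g(z) = -sqrt(C1 - 8*z)
 g(z) = sqrt(C1 - 8*z)


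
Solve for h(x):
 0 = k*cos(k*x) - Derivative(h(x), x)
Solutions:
 h(x) = C1 + sin(k*x)


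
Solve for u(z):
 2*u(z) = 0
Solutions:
 u(z) = 0


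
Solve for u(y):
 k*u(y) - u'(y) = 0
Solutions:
 u(y) = C1*exp(k*y)


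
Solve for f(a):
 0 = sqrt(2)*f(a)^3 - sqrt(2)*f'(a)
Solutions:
 f(a) = -sqrt(2)*sqrt(-1/(C1 + a))/2
 f(a) = sqrt(2)*sqrt(-1/(C1 + a))/2


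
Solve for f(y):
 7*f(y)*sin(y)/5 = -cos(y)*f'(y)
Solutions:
 f(y) = C1*cos(y)^(7/5)


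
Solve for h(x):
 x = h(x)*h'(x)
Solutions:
 h(x) = -sqrt(C1 + x^2)
 h(x) = sqrt(C1 + x^2)


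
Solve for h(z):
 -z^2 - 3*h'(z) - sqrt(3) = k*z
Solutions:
 h(z) = C1 - k*z^2/6 - z^3/9 - sqrt(3)*z/3


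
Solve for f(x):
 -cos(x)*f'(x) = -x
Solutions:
 f(x) = C1 + Integral(x/cos(x), x)


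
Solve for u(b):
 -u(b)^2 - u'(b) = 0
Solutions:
 u(b) = 1/(C1 + b)


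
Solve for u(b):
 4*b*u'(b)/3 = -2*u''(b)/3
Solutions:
 u(b) = C1 + C2*erf(b)


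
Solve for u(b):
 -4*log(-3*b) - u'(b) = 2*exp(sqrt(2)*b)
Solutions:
 u(b) = C1 - 4*b*log(-b) + 4*b*(1 - log(3)) - sqrt(2)*exp(sqrt(2)*b)


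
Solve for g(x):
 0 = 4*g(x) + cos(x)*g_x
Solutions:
 g(x) = C1*(sin(x)^2 - 2*sin(x) + 1)/(sin(x)^2 + 2*sin(x) + 1)


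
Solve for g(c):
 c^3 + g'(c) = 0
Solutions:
 g(c) = C1 - c^4/4


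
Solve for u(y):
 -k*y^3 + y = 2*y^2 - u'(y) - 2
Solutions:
 u(y) = C1 + k*y^4/4 + 2*y^3/3 - y^2/2 - 2*y


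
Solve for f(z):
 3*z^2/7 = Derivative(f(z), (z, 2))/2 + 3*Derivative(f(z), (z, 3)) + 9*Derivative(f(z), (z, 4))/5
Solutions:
 f(z) = C1 + C2*z + C3*exp(z*(-5 + sqrt(15))/6) + C4*exp(-z*(sqrt(15) + 5)/6) + z^4/14 - 12*z^3/7 + 972*z^2/35


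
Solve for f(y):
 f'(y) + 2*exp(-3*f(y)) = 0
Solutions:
 f(y) = log(C1 - 6*y)/3
 f(y) = log((-3^(1/3) - 3^(5/6)*I)*(C1 - 2*y)^(1/3)/2)
 f(y) = log((-3^(1/3) + 3^(5/6)*I)*(C1 - 2*y)^(1/3)/2)


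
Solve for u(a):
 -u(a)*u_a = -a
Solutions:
 u(a) = -sqrt(C1 + a^2)
 u(a) = sqrt(C1 + a^2)


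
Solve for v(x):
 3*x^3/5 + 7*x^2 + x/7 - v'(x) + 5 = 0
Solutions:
 v(x) = C1 + 3*x^4/20 + 7*x^3/3 + x^2/14 + 5*x


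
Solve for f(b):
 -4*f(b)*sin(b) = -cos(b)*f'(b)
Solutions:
 f(b) = C1/cos(b)^4


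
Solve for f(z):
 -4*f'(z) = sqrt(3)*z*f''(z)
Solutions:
 f(z) = C1 + C2*z^(1 - 4*sqrt(3)/3)


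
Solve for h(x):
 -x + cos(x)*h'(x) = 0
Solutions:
 h(x) = C1 + Integral(x/cos(x), x)


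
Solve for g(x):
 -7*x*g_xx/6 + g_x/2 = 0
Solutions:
 g(x) = C1 + C2*x^(10/7)


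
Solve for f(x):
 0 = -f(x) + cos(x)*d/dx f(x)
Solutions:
 f(x) = C1*sqrt(sin(x) + 1)/sqrt(sin(x) - 1)


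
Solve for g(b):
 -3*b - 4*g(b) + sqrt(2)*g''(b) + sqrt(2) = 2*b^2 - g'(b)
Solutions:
 g(b) = C1*exp(sqrt(2)*b*(-1 + sqrt(1 + 16*sqrt(2)))/4) + C2*exp(-sqrt(2)*b*(1 + sqrt(1 + 16*sqrt(2)))/4) - b^2/2 - b - 1/4


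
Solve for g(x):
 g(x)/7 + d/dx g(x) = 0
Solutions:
 g(x) = C1*exp(-x/7)


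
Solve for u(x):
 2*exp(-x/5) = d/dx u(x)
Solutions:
 u(x) = C1 - 10*exp(-x/5)


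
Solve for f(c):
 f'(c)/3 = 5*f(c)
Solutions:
 f(c) = C1*exp(15*c)


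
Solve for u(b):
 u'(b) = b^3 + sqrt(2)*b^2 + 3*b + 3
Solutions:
 u(b) = C1 + b^4/4 + sqrt(2)*b^3/3 + 3*b^2/2 + 3*b


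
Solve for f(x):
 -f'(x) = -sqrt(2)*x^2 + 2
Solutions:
 f(x) = C1 + sqrt(2)*x^3/3 - 2*x


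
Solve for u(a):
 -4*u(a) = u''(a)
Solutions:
 u(a) = C1*sin(2*a) + C2*cos(2*a)


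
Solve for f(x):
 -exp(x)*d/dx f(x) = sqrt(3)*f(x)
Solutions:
 f(x) = C1*exp(sqrt(3)*exp(-x))


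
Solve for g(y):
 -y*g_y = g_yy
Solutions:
 g(y) = C1 + C2*erf(sqrt(2)*y/2)


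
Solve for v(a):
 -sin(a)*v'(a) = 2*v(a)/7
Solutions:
 v(a) = C1*(cos(a) + 1)^(1/7)/(cos(a) - 1)^(1/7)


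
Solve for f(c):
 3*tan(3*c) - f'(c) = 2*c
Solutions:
 f(c) = C1 - c^2 - log(cos(3*c))


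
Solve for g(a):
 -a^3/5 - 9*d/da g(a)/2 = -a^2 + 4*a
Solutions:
 g(a) = C1 - a^4/90 + 2*a^3/27 - 4*a^2/9


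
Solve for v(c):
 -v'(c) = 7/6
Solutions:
 v(c) = C1 - 7*c/6


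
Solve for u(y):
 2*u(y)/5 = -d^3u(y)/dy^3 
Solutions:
 u(y) = C3*exp(-2^(1/3)*5^(2/3)*y/5) + (C1*sin(2^(1/3)*sqrt(3)*5^(2/3)*y/10) + C2*cos(2^(1/3)*sqrt(3)*5^(2/3)*y/10))*exp(2^(1/3)*5^(2/3)*y/10)


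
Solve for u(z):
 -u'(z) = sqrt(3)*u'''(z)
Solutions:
 u(z) = C1 + C2*sin(3^(3/4)*z/3) + C3*cos(3^(3/4)*z/3)


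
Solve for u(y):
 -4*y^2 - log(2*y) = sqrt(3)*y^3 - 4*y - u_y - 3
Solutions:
 u(y) = C1 + sqrt(3)*y^4/4 + 4*y^3/3 - 2*y^2 + y*log(y) - 4*y + y*log(2)


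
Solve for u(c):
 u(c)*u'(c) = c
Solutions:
 u(c) = -sqrt(C1 + c^2)
 u(c) = sqrt(C1 + c^2)


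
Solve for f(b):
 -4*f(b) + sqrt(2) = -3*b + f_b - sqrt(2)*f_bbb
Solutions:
 f(b) = C1*exp(-b*(sqrt(2)/(sqrt(2 - sqrt(2)/108) + sqrt(2))^(1/3) + 6*(sqrt(2 - sqrt(2)/108) + sqrt(2))^(1/3))/12)*sin(b*(-sqrt(6)/(sqrt(2 - sqrt(2)/108) + sqrt(2))^(1/3) + 6*sqrt(3)*(sqrt(2 - sqrt(2)/108) + sqrt(2))^(1/3))/12) + C2*exp(-b*(sqrt(2)/(sqrt(2 - sqrt(2)/108) + sqrt(2))^(1/3) + 6*(sqrt(2 - sqrt(2)/108) + sqrt(2))^(1/3))/12)*cos(b*(-sqrt(6)/(sqrt(2 - sqrt(2)/108) + sqrt(2))^(1/3) + 6*sqrt(3)*(sqrt(2 - sqrt(2)/108) + sqrt(2))^(1/3))/12) + C3*exp(b*(sqrt(2)/(6*(sqrt(2 - sqrt(2)/108) + sqrt(2))^(1/3)) + (sqrt(2 - sqrt(2)/108) + sqrt(2))^(1/3))) + 3*b/4 - 3/16 + sqrt(2)/4


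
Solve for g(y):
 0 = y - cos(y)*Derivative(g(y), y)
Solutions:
 g(y) = C1 + Integral(y/cos(y), y)


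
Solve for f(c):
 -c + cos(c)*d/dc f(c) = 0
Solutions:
 f(c) = C1 + Integral(c/cos(c), c)


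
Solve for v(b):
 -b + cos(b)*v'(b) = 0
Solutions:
 v(b) = C1 + Integral(b/cos(b), b)


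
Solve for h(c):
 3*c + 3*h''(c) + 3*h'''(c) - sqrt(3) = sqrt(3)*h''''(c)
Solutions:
 h(c) = C1 + C2*c + C3*exp(c*(sqrt(3) + sqrt(3 + 4*sqrt(3)))/2) + C4*exp(c*(-sqrt(3 + 4*sqrt(3)) + sqrt(3))/2) - c^3/6 + c^2*(sqrt(3) + 3)/6


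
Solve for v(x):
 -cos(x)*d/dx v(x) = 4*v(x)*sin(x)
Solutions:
 v(x) = C1*cos(x)^4


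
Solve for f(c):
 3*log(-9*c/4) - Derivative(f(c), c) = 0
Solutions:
 f(c) = C1 + 3*c*log(-c) + 3*c*(-2*log(2) - 1 + 2*log(3))


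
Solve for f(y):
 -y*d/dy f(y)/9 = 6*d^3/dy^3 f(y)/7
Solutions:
 f(y) = C1 + Integral(C2*airyai(-2^(2/3)*7^(1/3)*y/6) + C3*airybi(-2^(2/3)*7^(1/3)*y/6), y)


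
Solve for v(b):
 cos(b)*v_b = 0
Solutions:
 v(b) = C1


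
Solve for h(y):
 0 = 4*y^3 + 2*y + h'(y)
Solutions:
 h(y) = C1 - y^4 - y^2


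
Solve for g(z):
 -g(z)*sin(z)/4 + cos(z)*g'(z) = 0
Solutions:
 g(z) = C1/cos(z)^(1/4)


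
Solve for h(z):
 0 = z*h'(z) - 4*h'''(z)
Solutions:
 h(z) = C1 + Integral(C2*airyai(2^(1/3)*z/2) + C3*airybi(2^(1/3)*z/2), z)


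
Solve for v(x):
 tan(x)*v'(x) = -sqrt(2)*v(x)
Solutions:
 v(x) = C1/sin(x)^(sqrt(2))


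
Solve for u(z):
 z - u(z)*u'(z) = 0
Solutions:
 u(z) = -sqrt(C1 + z^2)
 u(z) = sqrt(C1 + z^2)


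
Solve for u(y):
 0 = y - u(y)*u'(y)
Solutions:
 u(y) = -sqrt(C1 + y^2)
 u(y) = sqrt(C1 + y^2)


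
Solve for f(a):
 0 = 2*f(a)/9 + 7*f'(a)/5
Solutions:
 f(a) = C1*exp(-10*a/63)


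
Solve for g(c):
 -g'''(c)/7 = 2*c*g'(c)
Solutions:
 g(c) = C1 + Integral(C2*airyai(-14^(1/3)*c) + C3*airybi(-14^(1/3)*c), c)


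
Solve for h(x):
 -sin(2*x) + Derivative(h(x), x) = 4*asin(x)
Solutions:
 h(x) = C1 + 4*x*asin(x) + 4*sqrt(1 - x^2) - cos(2*x)/2


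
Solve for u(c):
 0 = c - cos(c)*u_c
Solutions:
 u(c) = C1 + Integral(c/cos(c), c)


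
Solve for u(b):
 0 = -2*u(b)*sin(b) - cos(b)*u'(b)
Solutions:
 u(b) = C1*cos(b)^2


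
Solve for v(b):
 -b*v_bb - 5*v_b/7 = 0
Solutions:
 v(b) = C1 + C2*b^(2/7)


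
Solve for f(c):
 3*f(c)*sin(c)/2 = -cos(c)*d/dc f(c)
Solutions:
 f(c) = C1*cos(c)^(3/2)


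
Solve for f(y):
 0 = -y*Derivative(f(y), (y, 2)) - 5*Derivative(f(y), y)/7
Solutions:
 f(y) = C1 + C2*y^(2/7)


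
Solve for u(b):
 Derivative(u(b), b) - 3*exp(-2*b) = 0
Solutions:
 u(b) = C1 - 3*exp(-2*b)/2


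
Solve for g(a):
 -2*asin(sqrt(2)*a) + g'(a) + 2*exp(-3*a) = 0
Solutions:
 g(a) = C1 + 2*a*asin(sqrt(2)*a) + sqrt(2)*sqrt(1 - 2*a^2) + 2*exp(-3*a)/3


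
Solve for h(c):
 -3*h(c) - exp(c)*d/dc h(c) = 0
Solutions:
 h(c) = C1*exp(3*exp(-c))


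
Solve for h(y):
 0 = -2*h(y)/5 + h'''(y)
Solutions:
 h(y) = C3*exp(2^(1/3)*5^(2/3)*y/5) + (C1*sin(2^(1/3)*sqrt(3)*5^(2/3)*y/10) + C2*cos(2^(1/3)*sqrt(3)*5^(2/3)*y/10))*exp(-2^(1/3)*5^(2/3)*y/10)


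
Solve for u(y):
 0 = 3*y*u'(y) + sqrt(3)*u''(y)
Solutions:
 u(y) = C1 + C2*erf(sqrt(2)*3^(1/4)*y/2)


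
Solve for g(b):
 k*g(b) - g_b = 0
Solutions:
 g(b) = C1*exp(b*k)


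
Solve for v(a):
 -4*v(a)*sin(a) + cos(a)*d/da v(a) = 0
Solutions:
 v(a) = C1/cos(a)^4


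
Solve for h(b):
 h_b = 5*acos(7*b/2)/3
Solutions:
 h(b) = C1 + 5*b*acos(7*b/2)/3 - 5*sqrt(4 - 49*b^2)/21


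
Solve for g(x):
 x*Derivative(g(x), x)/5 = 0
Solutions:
 g(x) = C1


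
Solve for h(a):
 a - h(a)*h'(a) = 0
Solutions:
 h(a) = -sqrt(C1 + a^2)
 h(a) = sqrt(C1 + a^2)


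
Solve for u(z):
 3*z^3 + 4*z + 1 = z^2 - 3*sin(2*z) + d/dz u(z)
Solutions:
 u(z) = C1 + 3*z^4/4 - z^3/3 + 2*z^2 + z - 3*cos(2*z)/2


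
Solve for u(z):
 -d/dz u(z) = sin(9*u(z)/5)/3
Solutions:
 z/3 + 5*log(cos(9*u(z)/5) - 1)/18 - 5*log(cos(9*u(z)/5) + 1)/18 = C1


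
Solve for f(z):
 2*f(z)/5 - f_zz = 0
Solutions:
 f(z) = C1*exp(-sqrt(10)*z/5) + C2*exp(sqrt(10)*z/5)


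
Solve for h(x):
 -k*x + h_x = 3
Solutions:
 h(x) = C1 + k*x^2/2 + 3*x


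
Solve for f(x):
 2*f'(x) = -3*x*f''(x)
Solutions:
 f(x) = C1 + C2*x^(1/3)


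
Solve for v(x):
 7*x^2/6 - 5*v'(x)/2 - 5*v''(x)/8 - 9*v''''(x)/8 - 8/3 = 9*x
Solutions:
 v(x) = C1 + C2*exp(-5^(1/3)*x*(-3*(6 + sqrt(2931)/9)^(1/3) + 5^(1/3)/(6 + sqrt(2931)/9)^(1/3))/18)*sin(sqrt(3)*x*(5/(30 + 5*sqrt(2931)/9)^(1/3) + 3*(30 + 5*sqrt(2931)/9)^(1/3))/18) + C3*exp(-5^(1/3)*x*(-3*(6 + sqrt(2931)/9)^(1/3) + 5^(1/3)/(6 + sqrt(2931)/9)^(1/3))/18)*cos(sqrt(3)*x*(5/(30 + 5*sqrt(2931)/9)^(1/3) + 3*(30 + 5*sqrt(2931)/9)^(1/3))/18) + C4*exp(5^(1/3)*x*(-3*(6 + sqrt(2931)/9)^(1/3) + 5^(1/3)/(6 + sqrt(2931)/9)^(1/3))/9) + 7*x^3/45 - 23*x^2/12 - 13*x/120


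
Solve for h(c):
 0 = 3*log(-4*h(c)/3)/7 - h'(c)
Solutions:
 -7*Integral(1/(log(-_y) - log(3) + 2*log(2)), (_y, h(c)))/3 = C1 - c


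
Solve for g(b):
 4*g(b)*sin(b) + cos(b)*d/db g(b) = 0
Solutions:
 g(b) = C1*cos(b)^4


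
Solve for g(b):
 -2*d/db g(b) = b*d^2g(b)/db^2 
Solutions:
 g(b) = C1 + C2/b


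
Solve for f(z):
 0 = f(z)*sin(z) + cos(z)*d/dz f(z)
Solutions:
 f(z) = C1*cos(z)


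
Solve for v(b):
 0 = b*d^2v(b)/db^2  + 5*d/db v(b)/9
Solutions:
 v(b) = C1 + C2*b^(4/9)


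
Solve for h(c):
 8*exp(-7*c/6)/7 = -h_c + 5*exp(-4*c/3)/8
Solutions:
 h(c) = C1 - 15*exp(-4*c/3)/32 + 48*exp(-7*c/6)/49


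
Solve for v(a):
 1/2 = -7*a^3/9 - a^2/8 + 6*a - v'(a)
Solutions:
 v(a) = C1 - 7*a^4/36 - a^3/24 + 3*a^2 - a/2


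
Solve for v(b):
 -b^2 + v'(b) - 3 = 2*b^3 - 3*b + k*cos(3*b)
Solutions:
 v(b) = C1 + b^4/2 + b^3/3 - 3*b^2/2 + 3*b + k*sin(3*b)/3


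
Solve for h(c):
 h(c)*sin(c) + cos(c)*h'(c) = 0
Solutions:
 h(c) = C1*cos(c)


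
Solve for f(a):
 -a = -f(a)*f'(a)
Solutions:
 f(a) = -sqrt(C1 + a^2)
 f(a) = sqrt(C1 + a^2)


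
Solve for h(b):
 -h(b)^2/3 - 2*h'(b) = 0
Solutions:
 h(b) = 6/(C1 + b)


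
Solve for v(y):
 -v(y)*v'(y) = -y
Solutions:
 v(y) = -sqrt(C1 + y^2)
 v(y) = sqrt(C1 + y^2)


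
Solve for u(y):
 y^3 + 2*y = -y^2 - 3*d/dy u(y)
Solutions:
 u(y) = C1 - y^4/12 - y^3/9 - y^2/3


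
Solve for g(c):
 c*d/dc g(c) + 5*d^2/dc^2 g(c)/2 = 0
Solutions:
 g(c) = C1 + C2*erf(sqrt(5)*c/5)


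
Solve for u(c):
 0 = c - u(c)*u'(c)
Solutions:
 u(c) = -sqrt(C1 + c^2)
 u(c) = sqrt(C1 + c^2)


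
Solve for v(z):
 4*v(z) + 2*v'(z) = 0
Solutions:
 v(z) = C1*exp(-2*z)


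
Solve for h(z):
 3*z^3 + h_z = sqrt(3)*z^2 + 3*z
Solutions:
 h(z) = C1 - 3*z^4/4 + sqrt(3)*z^3/3 + 3*z^2/2


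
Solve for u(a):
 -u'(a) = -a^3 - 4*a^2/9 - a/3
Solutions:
 u(a) = C1 + a^4/4 + 4*a^3/27 + a^2/6


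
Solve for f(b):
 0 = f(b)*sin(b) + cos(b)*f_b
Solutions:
 f(b) = C1*cos(b)


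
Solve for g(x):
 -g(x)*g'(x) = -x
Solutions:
 g(x) = -sqrt(C1 + x^2)
 g(x) = sqrt(C1 + x^2)


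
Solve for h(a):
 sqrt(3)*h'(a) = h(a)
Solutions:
 h(a) = C1*exp(sqrt(3)*a/3)


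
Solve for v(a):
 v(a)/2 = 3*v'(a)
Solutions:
 v(a) = C1*exp(a/6)


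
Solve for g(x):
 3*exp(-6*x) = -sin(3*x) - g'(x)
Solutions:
 g(x) = C1 + cos(3*x)/3 + exp(-6*x)/2


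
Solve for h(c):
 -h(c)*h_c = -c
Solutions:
 h(c) = -sqrt(C1 + c^2)
 h(c) = sqrt(C1 + c^2)


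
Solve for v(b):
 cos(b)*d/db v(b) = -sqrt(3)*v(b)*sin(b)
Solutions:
 v(b) = C1*cos(b)^(sqrt(3))


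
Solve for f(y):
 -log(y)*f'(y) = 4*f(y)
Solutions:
 f(y) = C1*exp(-4*li(y))


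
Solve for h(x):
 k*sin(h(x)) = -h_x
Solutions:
 h(x) = -acos((-C1 - exp(2*k*x))/(C1 - exp(2*k*x))) + 2*pi
 h(x) = acos((-C1 - exp(2*k*x))/(C1 - exp(2*k*x)))


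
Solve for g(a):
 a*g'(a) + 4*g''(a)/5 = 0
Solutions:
 g(a) = C1 + C2*erf(sqrt(10)*a/4)


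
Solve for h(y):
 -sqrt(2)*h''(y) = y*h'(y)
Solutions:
 h(y) = C1 + C2*erf(2^(1/4)*y/2)


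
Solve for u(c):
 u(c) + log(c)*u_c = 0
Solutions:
 u(c) = C1*exp(-li(c))


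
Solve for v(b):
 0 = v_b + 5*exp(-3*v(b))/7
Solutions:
 v(b) = log(C1 - 15*b/7)/3
 v(b) = log((-1 - sqrt(3)*I)*(C1 - 15*b/7)^(1/3)/2)
 v(b) = log((-1 + sqrt(3)*I)*(C1 - 15*b/7)^(1/3)/2)


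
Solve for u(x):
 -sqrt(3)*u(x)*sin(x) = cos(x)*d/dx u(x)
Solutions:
 u(x) = C1*cos(x)^(sqrt(3))


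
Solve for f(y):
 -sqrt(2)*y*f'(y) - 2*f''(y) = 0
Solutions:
 f(y) = C1 + C2*erf(2^(1/4)*y/2)


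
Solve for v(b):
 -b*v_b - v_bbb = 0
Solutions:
 v(b) = C1 + Integral(C2*airyai(-b) + C3*airybi(-b), b)


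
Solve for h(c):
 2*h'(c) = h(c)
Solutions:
 h(c) = C1*exp(c/2)


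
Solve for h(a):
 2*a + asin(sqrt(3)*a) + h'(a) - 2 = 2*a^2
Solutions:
 h(a) = C1 + 2*a^3/3 - a^2 - a*asin(sqrt(3)*a) + 2*a - sqrt(3)*sqrt(1 - 3*a^2)/3


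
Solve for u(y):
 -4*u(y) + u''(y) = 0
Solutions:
 u(y) = C1*exp(-2*y) + C2*exp(2*y)


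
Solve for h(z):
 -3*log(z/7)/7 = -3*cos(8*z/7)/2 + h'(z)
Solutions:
 h(z) = C1 - 3*z*log(z)/7 + 3*z/7 + 3*z*log(7)/7 + 21*sin(8*z/7)/16


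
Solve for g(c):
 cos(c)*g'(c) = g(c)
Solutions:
 g(c) = C1*sqrt(sin(c) + 1)/sqrt(sin(c) - 1)


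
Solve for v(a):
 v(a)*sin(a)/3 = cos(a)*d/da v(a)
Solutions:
 v(a) = C1/cos(a)^(1/3)


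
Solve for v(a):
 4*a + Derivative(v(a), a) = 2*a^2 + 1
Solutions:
 v(a) = C1 + 2*a^3/3 - 2*a^2 + a


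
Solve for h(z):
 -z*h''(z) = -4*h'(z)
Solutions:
 h(z) = C1 + C2*z^5


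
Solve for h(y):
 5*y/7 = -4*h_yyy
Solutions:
 h(y) = C1 + C2*y + C3*y^2 - 5*y^4/672


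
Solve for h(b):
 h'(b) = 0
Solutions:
 h(b) = C1


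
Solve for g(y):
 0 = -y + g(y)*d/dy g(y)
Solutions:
 g(y) = -sqrt(C1 + y^2)
 g(y) = sqrt(C1 + y^2)


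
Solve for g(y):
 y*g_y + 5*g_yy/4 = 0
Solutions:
 g(y) = C1 + C2*erf(sqrt(10)*y/5)


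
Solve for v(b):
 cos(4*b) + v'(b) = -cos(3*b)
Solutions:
 v(b) = C1 - sin(3*b)/3 - sin(4*b)/4


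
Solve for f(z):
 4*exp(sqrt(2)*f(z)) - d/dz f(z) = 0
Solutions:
 f(z) = sqrt(2)*(2*log(-1/(C1 + 4*z)) - log(2))/4


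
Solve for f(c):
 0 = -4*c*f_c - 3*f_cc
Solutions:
 f(c) = C1 + C2*erf(sqrt(6)*c/3)


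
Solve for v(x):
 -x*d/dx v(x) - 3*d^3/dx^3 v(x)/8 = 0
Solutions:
 v(x) = C1 + Integral(C2*airyai(-2*3^(2/3)*x/3) + C3*airybi(-2*3^(2/3)*x/3), x)


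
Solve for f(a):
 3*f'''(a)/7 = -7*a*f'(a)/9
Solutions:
 f(a) = C1 + Integral(C2*airyai(-7^(2/3)*a/3) + C3*airybi(-7^(2/3)*a/3), a)


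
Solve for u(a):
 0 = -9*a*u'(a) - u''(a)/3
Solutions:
 u(a) = C1 + C2*erf(3*sqrt(6)*a/2)


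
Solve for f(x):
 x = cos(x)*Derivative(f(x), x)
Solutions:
 f(x) = C1 + Integral(x/cos(x), x)


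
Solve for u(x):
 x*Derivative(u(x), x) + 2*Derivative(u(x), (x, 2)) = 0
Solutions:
 u(x) = C1 + C2*erf(x/2)


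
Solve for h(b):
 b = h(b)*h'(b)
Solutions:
 h(b) = -sqrt(C1 + b^2)
 h(b) = sqrt(C1 + b^2)


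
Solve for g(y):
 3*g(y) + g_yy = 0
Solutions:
 g(y) = C1*sin(sqrt(3)*y) + C2*cos(sqrt(3)*y)


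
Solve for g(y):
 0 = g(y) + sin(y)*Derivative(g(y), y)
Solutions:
 g(y) = C1*sqrt(cos(y) + 1)/sqrt(cos(y) - 1)


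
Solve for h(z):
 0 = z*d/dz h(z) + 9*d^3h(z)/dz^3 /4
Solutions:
 h(z) = C1 + Integral(C2*airyai(-2^(2/3)*3^(1/3)*z/3) + C3*airybi(-2^(2/3)*3^(1/3)*z/3), z)


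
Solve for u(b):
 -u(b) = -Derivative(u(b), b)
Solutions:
 u(b) = C1*exp(b)


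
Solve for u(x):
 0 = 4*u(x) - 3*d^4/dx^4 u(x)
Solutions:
 u(x) = C1*exp(-sqrt(2)*3^(3/4)*x/3) + C2*exp(sqrt(2)*3^(3/4)*x/3) + C3*sin(sqrt(2)*3^(3/4)*x/3) + C4*cos(sqrt(2)*3^(3/4)*x/3)


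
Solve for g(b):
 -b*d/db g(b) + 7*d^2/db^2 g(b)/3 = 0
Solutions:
 g(b) = C1 + C2*erfi(sqrt(42)*b/14)


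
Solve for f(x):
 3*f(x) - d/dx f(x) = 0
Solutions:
 f(x) = C1*exp(3*x)


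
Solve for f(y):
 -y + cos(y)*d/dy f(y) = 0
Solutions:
 f(y) = C1 + Integral(y/cos(y), y)


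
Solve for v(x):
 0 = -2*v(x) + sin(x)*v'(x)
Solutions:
 v(x) = C1*(cos(x) - 1)/(cos(x) + 1)


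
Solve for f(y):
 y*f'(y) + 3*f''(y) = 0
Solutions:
 f(y) = C1 + C2*erf(sqrt(6)*y/6)


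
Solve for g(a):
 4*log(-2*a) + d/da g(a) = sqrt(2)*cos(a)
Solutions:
 g(a) = C1 - 4*a*log(-a) - 4*a*log(2) + 4*a + sqrt(2)*sin(a)


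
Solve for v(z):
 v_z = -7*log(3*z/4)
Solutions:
 v(z) = C1 - 7*z*log(z) + z*log(16384/2187) + 7*z


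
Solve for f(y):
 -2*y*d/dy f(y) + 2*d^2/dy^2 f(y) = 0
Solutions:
 f(y) = C1 + C2*erfi(sqrt(2)*y/2)


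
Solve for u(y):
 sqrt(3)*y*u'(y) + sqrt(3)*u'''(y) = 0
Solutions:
 u(y) = C1 + Integral(C2*airyai(-y) + C3*airybi(-y), y)


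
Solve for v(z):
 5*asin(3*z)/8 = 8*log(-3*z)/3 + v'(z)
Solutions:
 v(z) = C1 - 8*z*log(-z)/3 + 5*z*asin(3*z)/8 - 8*z*log(3)/3 + 8*z/3 + 5*sqrt(1 - 9*z^2)/24


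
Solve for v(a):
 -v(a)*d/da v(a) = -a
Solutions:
 v(a) = -sqrt(C1 + a^2)
 v(a) = sqrt(C1 + a^2)


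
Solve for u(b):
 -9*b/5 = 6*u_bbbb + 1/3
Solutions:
 u(b) = C1 + C2*b + C3*b^2 + C4*b^3 - b^5/400 - b^4/432


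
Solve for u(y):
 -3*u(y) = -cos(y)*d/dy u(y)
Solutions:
 u(y) = C1*(sin(y) + 1)^(3/2)/(sin(y) - 1)^(3/2)


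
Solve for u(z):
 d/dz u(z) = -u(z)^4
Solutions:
 u(z) = (-3^(2/3) - 3*3^(1/6)*I)*(1/(C1 + z))^(1/3)/6
 u(z) = (-3^(2/3) + 3*3^(1/6)*I)*(1/(C1 + z))^(1/3)/6
 u(z) = (1/(C1 + 3*z))^(1/3)


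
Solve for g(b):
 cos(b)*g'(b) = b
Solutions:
 g(b) = C1 + Integral(b/cos(b), b)


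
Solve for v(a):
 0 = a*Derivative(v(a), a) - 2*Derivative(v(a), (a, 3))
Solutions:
 v(a) = C1 + Integral(C2*airyai(2^(2/3)*a/2) + C3*airybi(2^(2/3)*a/2), a)


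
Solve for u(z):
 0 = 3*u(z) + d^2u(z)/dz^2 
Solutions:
 u(z) = C1*sin(sqrt(3)*z) + C2*cos(sqrt(3)*z)


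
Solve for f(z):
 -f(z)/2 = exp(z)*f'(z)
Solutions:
 f(z) = C1*exp(exp(-z)/2)


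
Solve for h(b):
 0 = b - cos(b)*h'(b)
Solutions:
 h(b) = C1 + Integral(b/cos(b), b)


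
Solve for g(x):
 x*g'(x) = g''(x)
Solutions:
 g(x) = C1 + C2*erfi(sqrt(2)*x/2)


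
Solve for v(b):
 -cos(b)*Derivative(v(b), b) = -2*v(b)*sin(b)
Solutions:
 v(b) = C1/cos(b)^2


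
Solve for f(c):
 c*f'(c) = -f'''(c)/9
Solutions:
 f(c) = C1 + Integral(C2*airyai(-3^(2/3)*c) + C3*airybi(-3^(2/3)*c), c)


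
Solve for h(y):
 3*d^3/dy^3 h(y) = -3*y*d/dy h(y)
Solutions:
 h(y) = C1 + Integral(C2*airyai(-y) + C3*airybi(-y), y)


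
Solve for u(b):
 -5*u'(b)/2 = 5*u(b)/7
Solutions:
 u(b) = C1*exp(-2*b/7)


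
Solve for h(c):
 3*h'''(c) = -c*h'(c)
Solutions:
 h(c) = C1 + Integral(C2*airyai(-3^(2/3)*c/3) + C3*airybi(-3^(2/3)*c/3), c)


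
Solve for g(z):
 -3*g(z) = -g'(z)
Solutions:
 g(z) = C1*exp(3*z)


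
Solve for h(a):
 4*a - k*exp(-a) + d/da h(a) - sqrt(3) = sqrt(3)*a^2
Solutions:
 h(a) = C1 + sqrt(3)*a^3/3 - 2*a^2 + sqrt(3)*a - k*exp(-a)


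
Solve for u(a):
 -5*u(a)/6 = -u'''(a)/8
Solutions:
 u(a) = C3*exp(20^(1/3)*3^(2/3)*a/3) + (C1*sin(20^(1/3)*3^(1/6)*a/2) + C2*cos(20^(1/3)*3^(1/6)*a/2))*exp(-20^(1/3)*3^(2/3)*a/6)


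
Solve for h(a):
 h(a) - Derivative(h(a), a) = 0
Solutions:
 h(a) = C1*exp(a)


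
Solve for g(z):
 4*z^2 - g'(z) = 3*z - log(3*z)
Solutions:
 g(z) = C1 + 4*z^3/3 - 3*z^2/2 + z*log(z) - z + z*log(3)


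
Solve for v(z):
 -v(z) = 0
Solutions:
 v(z) = 0


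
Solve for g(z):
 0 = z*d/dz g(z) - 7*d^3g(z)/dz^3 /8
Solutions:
 g(z) = C1 + Integral(C2*airyai(2*7^(2/3)*z/7) + C3*airybi(2*7^(2/3)*z/7), z)


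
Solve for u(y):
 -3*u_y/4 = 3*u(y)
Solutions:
 u(y) = C1*exp(-4*y)


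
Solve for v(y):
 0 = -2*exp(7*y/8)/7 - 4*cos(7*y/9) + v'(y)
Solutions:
 v(y) = C1 + 16*exp(7*y/8)/49 + 36*sin(7*y/9)/7


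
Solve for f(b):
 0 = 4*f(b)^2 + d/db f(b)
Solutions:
 f(b) = 1/(C1 + 4*b)


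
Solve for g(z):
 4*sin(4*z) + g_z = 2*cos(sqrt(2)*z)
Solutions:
 g(z) = C1 + sqrt(2)*sin(sqrt(2)*z) + cos(4*z)


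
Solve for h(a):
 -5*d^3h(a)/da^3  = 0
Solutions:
 h(a) = C1 + C2*a + C3*a^2


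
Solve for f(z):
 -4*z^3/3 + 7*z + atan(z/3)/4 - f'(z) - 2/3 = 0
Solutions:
 f(z) = C1 - z^4/3 + 7*z^2/2 + z*atan(z/3)/4 - 2*z/3 - 3*log(z^2 + 9)/8


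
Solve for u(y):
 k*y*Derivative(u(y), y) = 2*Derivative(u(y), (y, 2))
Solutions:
 u(y) = Piecewise((-sqrt(pi)*C1*erf(y*sqrt(-k)/2)/sqrt(-k) - C2, (k > 0) | (k < 0)), (-C1*y - C2, True))


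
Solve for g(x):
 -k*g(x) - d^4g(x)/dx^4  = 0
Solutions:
 g(x) = C1*exp(-x*(-k)^(1/4)) + C2*exp(x*(-k)^(1/4)) + C3*exp(-I*x*(-k)^(1/4)) + C4*exp(I*x*(-k)^(1/4))


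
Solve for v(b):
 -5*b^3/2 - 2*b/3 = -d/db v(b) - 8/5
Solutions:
 v(b) = C1 + 5*b^4/8 + b^2/3 - 8*b/5


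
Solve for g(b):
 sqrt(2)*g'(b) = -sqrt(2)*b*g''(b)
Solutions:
 g(b) = C1 + C2*log(b)


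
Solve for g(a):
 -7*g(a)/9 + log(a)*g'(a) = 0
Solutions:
 g(a) = C1*exp(7*li(a)/9)


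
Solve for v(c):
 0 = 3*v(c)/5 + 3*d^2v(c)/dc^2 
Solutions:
 v(c) = C1*sin(sqrt(5)*c/5) + C2*cos(sqrt(5)*c/5)


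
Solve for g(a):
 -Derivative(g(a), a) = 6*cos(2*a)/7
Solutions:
 g(a) = C1 - 3*sin(2*a)/7


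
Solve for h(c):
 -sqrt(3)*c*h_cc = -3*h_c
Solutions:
 h(c) = C1 + C2*c^(1 + sqrt(3))


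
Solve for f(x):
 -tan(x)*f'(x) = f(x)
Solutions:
 f(x) = C1/sin(x)


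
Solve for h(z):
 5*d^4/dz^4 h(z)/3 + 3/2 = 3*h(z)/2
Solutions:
 h(z) = C1*exp(-10^(3/4)*sqrt(3)*z/10) + C2*exp(10^(3/4)*sqrt(3)*z/10) + C3*sin(10^(3/4)*sqrt(3)*z/10) + C4*cos(10^(3/4)*sqrt(3)*z/10) + 1


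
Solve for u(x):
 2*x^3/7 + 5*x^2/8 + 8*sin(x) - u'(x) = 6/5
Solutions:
 u(x) = C1 + x^4/14 + 5*x^3/24 - 6*x/5 - 8*cos(x)


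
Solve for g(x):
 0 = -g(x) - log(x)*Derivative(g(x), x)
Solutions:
 g(x) = C1*exp(-li(x))


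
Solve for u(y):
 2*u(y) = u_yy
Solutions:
 u(y) = C1*exp(-sqrt(2)*y) + C2*exp(sqrt(2)*y)


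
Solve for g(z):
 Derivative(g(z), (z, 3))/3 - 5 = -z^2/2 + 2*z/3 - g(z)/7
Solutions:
 g(z) = C3*exp(-3^(1/3)*7^(2/3)*z/7) - 7*z^2/2 + 14*z/3 + (C1*sin(3^(5/6)*7^(2/3)*z/14) + C2*cos(3^(5/6)*7^(2/3)*z/14))*exp(3^(1/3)*7^(2/3)*z/14) + 35


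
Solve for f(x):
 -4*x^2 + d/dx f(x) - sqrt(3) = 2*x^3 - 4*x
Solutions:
 f(x) = C1 + x^4/2 + 4*x^3/3 - 2*x^2 + sqrt(3)*x


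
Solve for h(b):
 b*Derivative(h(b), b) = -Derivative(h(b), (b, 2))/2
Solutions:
 h(b) = C1 + C2*erf(b)


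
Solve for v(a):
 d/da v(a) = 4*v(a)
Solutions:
 v(a) = C1*exp(4*a)


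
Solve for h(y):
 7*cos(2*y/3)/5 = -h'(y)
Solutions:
 h(y) = C1 - 21*sin(2*y/3)/10


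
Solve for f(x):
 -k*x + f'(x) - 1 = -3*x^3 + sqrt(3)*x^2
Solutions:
 f(x) = C1 + k*x^2/2 - 3*x^4/4 + sqrt(3)*x^3/3 + x


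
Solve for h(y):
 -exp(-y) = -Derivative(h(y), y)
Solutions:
 h(y) = C1 - exp(-y)


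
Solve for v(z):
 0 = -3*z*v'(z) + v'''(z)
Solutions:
 v(z) = C1 + Integral(C2*airyai(3^(1/3)*z) + C3*airybi(3^(1/3)*z), z)


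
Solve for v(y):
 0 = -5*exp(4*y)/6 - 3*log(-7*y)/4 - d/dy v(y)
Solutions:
 v(y) = C1 - 3*y*log(-y)/4 + 3*y*(1 - log(7))/4 - 5*exp(4*y)/24


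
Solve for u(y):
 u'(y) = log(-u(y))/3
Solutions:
 -li(-u(y)) = C1 + y/3


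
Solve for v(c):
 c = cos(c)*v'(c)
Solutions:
 v(c) = C1 + Integral(c/cos(c), c)


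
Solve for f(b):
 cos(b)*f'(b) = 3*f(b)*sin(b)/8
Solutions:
 f(b) = C1/cos(b)^(3/8)
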